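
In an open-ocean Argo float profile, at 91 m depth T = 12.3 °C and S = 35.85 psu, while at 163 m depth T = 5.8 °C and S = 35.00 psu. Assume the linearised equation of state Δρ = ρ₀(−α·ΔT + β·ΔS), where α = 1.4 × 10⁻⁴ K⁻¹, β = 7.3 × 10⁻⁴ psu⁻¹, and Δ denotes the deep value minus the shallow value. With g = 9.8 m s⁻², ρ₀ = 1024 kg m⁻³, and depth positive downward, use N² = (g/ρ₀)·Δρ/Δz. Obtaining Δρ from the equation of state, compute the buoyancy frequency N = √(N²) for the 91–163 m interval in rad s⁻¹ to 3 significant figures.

ΔT = -6.5 K, ΔS = -0.85 psu (deep − shallow).
Δρ/ρ₀ = −αΔT + βΔS = 9.10 × 10⁻⁴ − 6.205 × 10⁻⁴ = 2.895 × 10⁻⁴, so Δρ ≈ 0.2964 kg m⁻³.
N² = (g/ρ₀)·Δρ/Δz = g·(Δρ/ρ₀)/Δz = 9.8 × 2.895 × 10⁻⁴ / 72 = 3.9404 × 10⁻⁵ s⁻².
N = √(3.9404 × 10⁻⁵) = 6.2773 × 10⁻³ rad s⁻¹ ≈ 6.28 × 10⁻³ rad s⁻¹.

6.28 × 10⁻³ rad s⁻¹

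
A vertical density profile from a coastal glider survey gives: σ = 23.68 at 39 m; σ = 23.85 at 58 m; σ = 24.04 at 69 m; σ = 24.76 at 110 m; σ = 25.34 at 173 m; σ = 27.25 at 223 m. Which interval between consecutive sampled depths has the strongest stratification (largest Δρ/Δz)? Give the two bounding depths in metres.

173–223 m

Compute the density gradient over each adjacent pair:
  39–58 m: Δρ/Δz = 0.17/19 = 8.9 × 10⁻³ kg m⁻⁴
  58–69 m: Δρ/Δz = 0.19/11 = 0.017 kg m⁻⁴
  69–110 m: Δρ/Δz = 0.72/41 = 0.018 kg m⁻⁴
  110–173 m: Δρ/Δz = 0.58/63 = 9.2 × 10⁻³ kg m⁻⁴
  173–223 m: Δρ/Δz = 1.91/50 = 0.038 kg m⁻⁴
The largest gradient is in the 173–223 m interval — the pycnocline.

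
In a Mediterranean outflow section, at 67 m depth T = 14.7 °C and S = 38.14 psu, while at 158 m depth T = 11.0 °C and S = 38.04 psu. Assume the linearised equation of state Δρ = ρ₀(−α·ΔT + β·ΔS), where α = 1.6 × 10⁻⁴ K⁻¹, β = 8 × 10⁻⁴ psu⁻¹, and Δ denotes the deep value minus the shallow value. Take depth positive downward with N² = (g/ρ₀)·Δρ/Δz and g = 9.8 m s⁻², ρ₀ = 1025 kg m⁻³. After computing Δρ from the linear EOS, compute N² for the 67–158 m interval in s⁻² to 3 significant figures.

ΔT = -3.7 K, ΔS = -0.10 psu (deep − shallow).
Δρ/ρ₀ = −αΔT + βΔS = 5.92 × 10⁻⁴ − 8.00 × 10⁻⁵ = 5.12 × 10⁻⁴, so Δρ ≈ 0.5248 kg m⁻³.
N² = (g/ρ₀)·Δρ/Δz = g·(Δρ/ρ₀)/Δz = 9.8 × 5.12 × 10⁻⁴ / 91 = 5.5138 × 10⁻⁵ s⁻² ≈ 5.51 × 10⁻⁵ s⁻².

5.51 × 10⁻⁵ s⁻²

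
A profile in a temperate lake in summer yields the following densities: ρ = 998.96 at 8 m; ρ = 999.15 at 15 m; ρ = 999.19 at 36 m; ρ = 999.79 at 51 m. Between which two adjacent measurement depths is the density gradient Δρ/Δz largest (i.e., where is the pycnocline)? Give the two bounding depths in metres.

Compute the density gradient over each adjacent pair:
  8–15 m: Δρ/Δz = 0.19/7 = 0.027 kg m⁻⁴
  15–36 m: Δρ/Δz = 0.04/21 = 1.9 × 10⁻³ kg m⁻⁴
  36–51 m: Δρ/Δz = 0.60/15 = 0.040 kg m⁻⁴
The largest gradient is in the 36–51 m interval — the pycnocline.

36–51 m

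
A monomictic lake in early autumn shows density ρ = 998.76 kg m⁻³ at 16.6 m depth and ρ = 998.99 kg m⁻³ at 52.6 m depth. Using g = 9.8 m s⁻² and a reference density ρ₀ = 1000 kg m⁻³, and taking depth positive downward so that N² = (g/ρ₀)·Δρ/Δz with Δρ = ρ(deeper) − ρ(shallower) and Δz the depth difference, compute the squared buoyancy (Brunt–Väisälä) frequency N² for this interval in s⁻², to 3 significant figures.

Δρ = 998.99 − 998.76 = 0.23 kg m⁻³ over Δz = 52.6 − 16.6 = 36 m.
N² = (9.8/1000) × (0.23/36) = 6.2611 × 10⁻⁵ s⁻² ≈ 6.26 × 10⁻⁵ s⁻².

6.26 × 10⁻⁵ s⁻²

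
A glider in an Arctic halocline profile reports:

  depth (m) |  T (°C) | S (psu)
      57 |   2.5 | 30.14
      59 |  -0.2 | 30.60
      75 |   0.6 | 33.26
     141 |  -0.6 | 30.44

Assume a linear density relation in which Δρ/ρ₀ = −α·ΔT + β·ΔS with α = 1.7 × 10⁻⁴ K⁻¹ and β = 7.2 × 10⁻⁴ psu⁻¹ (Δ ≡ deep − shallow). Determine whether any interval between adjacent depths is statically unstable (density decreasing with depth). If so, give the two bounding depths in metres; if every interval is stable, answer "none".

Evaluate Δρ/ρ₀ = −αΔT + βΔS across each adjacent pair:
  57–59 m: −αΔT+βΔS = −(1.7 × 10⁻⁴)(-2.7)+(7.2 × 10⁻⁴)(+0.46) = 7.9 × 10⁻⁴ → stable
  59–75 m: −αΔT+βΔS = −(1.7 × 10⁻⁴)(+0.8)+(7.2 × 10⁻⁴)(+2.66) = 1.8 × 10⁻³ → stable
  75–141 m: −αΔT+βΔS = −(1.7 × 10⁻⁴)(-1.2)+(7.2 × 10⁻⁴)(-2.82) = -1.8 × 10⁻³ → UNSTABLE
The 75–141 m interval has Δρ < 0: lighter water underlies denser water.

75–141 m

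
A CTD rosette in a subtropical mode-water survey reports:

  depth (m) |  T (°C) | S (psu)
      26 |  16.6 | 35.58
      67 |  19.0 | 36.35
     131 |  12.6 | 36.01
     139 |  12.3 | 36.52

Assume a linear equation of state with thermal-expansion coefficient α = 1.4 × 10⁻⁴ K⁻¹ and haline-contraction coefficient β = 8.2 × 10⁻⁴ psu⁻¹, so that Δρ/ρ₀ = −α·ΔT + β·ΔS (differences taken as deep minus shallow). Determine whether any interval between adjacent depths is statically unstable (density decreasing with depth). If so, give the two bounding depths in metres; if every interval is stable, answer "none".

none

Evaluate Δρ/ρ₀ = −αΔT + βΔS across each adjacent pair:
  26–67 m: −αΔT+βΔS = −(1.4 × 10⁻⁴)(+2.4)+(8.2 × 10⁻⁴)(+0.77) = 3.0 × 10⁻⁴ → stable
  67–131 m: −αΔT+βΔS = −(1.4 × 10⁻⁴)(-6.4)+(8.2 × 10⁻⁴)(-0.34) = 6.2 × 10⁻⁴ → stable
  131–139 m: −αΔT+βΔS = −(1.4 × 10⁻⁴)(-0.3)+(8.2 × 10⁻⁴)(+0.51) = 4.6 × 10⁻⁴ → stable
Every interval has Δρ > 0: the column is stably stratified throughout.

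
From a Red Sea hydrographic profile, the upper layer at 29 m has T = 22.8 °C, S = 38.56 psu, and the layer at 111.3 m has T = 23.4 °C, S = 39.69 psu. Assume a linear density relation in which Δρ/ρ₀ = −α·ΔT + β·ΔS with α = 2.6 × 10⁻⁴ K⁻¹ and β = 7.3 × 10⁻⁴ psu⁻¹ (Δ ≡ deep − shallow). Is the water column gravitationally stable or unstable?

stable

ΔT = 23.4 − 22.8 = +0.6 K and ΔS = 39.69 − 38.56 = +1.13 psu (deep − shallow).
−αΔT = -1.56 × 10⁻⁴; βΔS = 8.249 × 10⁻⁴; sum Δρ/ρ₀ = 6.689 × 10⁻⁴.
Δρ/ρ₀ > 0, so Δρ > 0: deeper water is denser → statically stable.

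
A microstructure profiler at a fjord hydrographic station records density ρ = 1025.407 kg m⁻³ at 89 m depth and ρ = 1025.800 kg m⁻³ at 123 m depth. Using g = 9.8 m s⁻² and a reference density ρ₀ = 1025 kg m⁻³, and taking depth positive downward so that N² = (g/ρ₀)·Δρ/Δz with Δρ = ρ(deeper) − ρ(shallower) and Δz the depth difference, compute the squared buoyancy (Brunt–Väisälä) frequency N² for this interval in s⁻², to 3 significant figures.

Δρ = 1025.800 − 1025.407 = 0.393 kg m⁻³ over Δz = 123 − 89 = 34 m.
N² = (9.8/1025) × (0.393/34) = 1.1051 × 10⁻⁴ s⁻² ≈ 1.11 × 10⁻⁴ s⁻².
Since Δρ > 0 the layer is stably stratified.

1.11 × 10⁻⁴ s⁻²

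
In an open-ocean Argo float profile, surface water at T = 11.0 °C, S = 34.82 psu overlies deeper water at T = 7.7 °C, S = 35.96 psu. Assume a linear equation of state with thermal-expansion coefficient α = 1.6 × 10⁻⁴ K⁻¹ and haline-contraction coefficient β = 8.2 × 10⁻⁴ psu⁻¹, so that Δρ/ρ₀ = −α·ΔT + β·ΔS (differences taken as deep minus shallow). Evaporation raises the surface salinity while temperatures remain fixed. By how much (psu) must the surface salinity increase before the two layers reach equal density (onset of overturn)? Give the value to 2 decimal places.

1.78 psu

Neutral buoyancy requires −α(T_deep − T_surf) + β(S_deep − S_surf′) = 0.
S_surf′ = S_deep − (α/β)·ΔT = 35.96 − (1.6 × 10⁻⁴/8.2 × 10⁻⁴)·(-3.3) = 36.6039 psu.
Increase required: 36.6039 − 34.82 = 1.7839 psu.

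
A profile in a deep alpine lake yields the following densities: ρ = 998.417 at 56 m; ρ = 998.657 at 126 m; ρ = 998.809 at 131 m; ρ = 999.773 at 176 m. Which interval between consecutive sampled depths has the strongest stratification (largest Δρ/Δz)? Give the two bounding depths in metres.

126–131 m

Compute the density gradient over each adjacent pair:
  56–126 m: Δρ/Δz = 0.240/70 = 3.4 × 10⁻³ kg m⁻⁴
  126–131 m: Δρ/Δz = 0.152/5 = 0.030 kg m⁻⁴
  131–176 m: Δρ/Δz = 0.964/45 = 0.021 kg m⁻⁴
The largest gradient is in the 126–131 m interval — the pycnocline.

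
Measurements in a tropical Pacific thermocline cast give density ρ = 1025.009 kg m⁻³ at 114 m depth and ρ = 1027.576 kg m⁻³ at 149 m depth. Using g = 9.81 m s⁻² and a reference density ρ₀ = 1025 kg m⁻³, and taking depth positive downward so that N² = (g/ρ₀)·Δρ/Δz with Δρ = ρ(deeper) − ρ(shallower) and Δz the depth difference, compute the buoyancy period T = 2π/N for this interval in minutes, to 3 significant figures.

3.95 min

Δρ = 1027.576 − 1025.009 = 2.567 kg m⁻³ over Δz = 149 − 114 = 35 m.
N² = (9.81/1025) × (2.567/35) = 7.0194 × 10⁻⁴ s⁻².
N = √(7.0194 × 10⁻⁴) = 0.026494 rad s⁻¹, so T = 2π/N = 237.16 s = 3.9527 min ≈ 3.95 min.
N² > 0, so the interval is statically stable.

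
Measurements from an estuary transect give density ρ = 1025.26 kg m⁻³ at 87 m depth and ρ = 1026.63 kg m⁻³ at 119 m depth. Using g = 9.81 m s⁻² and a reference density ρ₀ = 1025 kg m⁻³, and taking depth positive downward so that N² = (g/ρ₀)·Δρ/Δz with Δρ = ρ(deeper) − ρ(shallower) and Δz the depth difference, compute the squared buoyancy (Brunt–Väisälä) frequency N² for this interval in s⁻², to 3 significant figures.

4.10 × 10⁻⁴ s⁻²

Δρ = 1026.63 − 1025.26 = 1.37 kg m⁻³ over Δz = 119 − 87 = 32 m.
N² = (9.81/1025) × (1.37/32) = 4.0975 × 10⁻⁴ s⁻² ≈ 4.10 × 10⁻⁴ s⁻².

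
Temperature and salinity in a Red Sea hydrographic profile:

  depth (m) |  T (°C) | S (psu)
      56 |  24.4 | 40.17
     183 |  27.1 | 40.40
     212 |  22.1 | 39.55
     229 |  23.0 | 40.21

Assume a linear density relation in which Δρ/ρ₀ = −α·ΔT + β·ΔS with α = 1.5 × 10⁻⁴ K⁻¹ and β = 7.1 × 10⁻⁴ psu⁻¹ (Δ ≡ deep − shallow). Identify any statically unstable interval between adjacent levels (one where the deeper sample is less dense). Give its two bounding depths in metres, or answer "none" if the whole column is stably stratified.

56–183 m

Evaluate Δρ/ρ₀ = −αΔT + βΔS across each adjacent pair:
  56–183 m: −αΔT+βΔS = −(1.5 × 10⁻⁴)(+2.7)+(7.1 × 10⁻⁴)(+0.23) = -2.4 × 10⁻⁴ → UNSTABLE
  183–212 m: −αΔT+βΔS = −(1.5 × 10⁻⁴)(-5.0)+(7.1 × 10⁻⁴)(-0.85) = 1.5 × 10⁻⁴ → stable
  212–229 m: −αΔT+βΔS = −(1.5 × 10⁻⁴)(+0.9)+(7.1 × 10⁻⁴)(+0.66) = 3.3 × 10⁻⁴ → stable
The 56–183 m interval has Δρ < 0: lighter water underlies denser water.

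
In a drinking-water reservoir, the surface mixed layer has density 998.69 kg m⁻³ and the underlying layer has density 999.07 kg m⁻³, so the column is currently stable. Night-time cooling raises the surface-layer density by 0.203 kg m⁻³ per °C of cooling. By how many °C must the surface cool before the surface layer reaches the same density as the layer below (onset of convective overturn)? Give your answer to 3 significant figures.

1.87 °C

Density deficit of the surface layer: 999.07 − 998.69 = 0.38 kg m⁻³.
Required change = 0.38 / 0.203 = 1.87 °C.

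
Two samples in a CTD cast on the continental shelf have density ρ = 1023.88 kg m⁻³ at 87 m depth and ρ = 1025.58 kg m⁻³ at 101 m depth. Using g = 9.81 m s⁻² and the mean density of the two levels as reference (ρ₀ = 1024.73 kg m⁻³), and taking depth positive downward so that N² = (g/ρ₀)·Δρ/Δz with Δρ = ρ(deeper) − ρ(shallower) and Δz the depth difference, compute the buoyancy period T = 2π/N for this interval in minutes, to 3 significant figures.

3.07 min

Δρ = 1025.58 − 1023.88 = 1.70 kg m⁻³ over Δz = 101 − 87 = 14 m.
N² = (9.81/1024.73) × (1.70/14) = 1.1625 × 10⁻³ s⁻².
N = √(1.1625 × 10⁻³) = 0.034095 rad s⁻¹, so T = 2π/N = 184.28 s = 3.0713 min ≈ 3.07 min.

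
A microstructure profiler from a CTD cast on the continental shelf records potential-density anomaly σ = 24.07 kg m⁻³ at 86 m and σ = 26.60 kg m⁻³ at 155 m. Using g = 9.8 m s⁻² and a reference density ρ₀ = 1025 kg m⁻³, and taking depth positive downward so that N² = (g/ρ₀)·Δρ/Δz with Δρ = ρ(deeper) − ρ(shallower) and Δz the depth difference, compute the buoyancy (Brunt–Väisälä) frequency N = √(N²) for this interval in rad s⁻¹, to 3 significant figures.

0.0187 rad s⁻¹

Δρ = 1026.60 − 1024.07 = 2.53 kg m⁻³ over Δz = 155 − 86 = 69 m.
N² = (9.8/1025) × (2.53/69) = 3.5057 × 10⁻⁴ s⁻².
N = √(3.5057 × 10⁻⁴) = 0.018724 rad s⁻¹ ≈ 0.0187 rad s⁻¹.
Since Δρ > 0 the layer is stably stratified.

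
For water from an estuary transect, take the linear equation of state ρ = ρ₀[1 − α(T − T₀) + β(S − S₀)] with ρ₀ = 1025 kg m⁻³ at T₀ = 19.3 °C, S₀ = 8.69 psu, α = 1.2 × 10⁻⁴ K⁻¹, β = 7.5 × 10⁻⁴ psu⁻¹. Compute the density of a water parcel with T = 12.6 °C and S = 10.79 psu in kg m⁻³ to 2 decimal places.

1027.44 kg m⁻³

T − T₀ = -6.7 K, S − S₀ = +2.10 psu.
Bracket = 1 − α·(-6.7) + β·(+2.10) = 1 + (2.379 × 10⁻³) = 1.0023790.
ρ = 1025 × 1.0023790 = 1027.44 kg m⁻³.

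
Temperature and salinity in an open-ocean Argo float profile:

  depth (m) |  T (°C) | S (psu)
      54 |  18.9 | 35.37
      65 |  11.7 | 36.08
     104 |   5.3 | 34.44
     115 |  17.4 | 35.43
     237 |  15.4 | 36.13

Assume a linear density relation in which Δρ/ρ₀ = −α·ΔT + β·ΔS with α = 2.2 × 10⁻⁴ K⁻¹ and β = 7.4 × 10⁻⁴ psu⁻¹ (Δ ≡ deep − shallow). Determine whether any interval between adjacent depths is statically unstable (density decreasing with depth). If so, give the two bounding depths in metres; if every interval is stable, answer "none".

104–115 m

Evaluate Δρ/ρ₀ = −αΔT + βΔS across each adjacent pair:
  54–65 m: −αΔT+βΔS = −(2.2 × 10⁻⁴)(-7.2)+(7.4 × 10⁻⁴)(+0.71) = 2.1 × 10⁻³ → stable
  65–104 m: −αΔT+βΔS = −(2.2 × 10⁻⁴)(-6.4)+(7.4 × 10⁻⁴)(-1.64) = 1.9 × 10⁻⁴ → stable
  104–115 m: −αΔT+βΔS = −(2.2 × 10⁻⁴)(+12.1)+(7.4 × 10⁻⁴)(+0.99) = -1.9 × 10⁻³ → UNSTABLE
  115–237 m: −αΔT+βΔS = −(2.2 × 10⁻⁴)(-2.0)+(7.4 × 10⁻⁴)(+0.70) = 9.6 × 10⁻⁴ → stable
The 104–115 m interval has Δρ < 0: lighter water underlies denser water.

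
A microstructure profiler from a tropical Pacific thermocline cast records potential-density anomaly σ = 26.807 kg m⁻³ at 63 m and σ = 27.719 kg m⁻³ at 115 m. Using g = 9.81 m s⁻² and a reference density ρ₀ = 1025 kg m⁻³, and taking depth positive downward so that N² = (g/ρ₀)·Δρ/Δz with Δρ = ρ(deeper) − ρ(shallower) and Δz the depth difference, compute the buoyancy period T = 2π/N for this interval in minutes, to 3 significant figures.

Δρ = 1027.719 − 1026.807 = 0.912 kg m⁻³ over Δz = 115 − 63 = 52 m.
N² = (9.81/1025) × (0.912/52) = 1.6786 × 10⁻⁴ s⁻².
N = √(1.6786 × 10⁻⁴) = 0.012956 rad s⁻¹, so T = 2π/N = 484.96 s = 8.0827 min ≈ 8.08 min.
Since Δρ > 0 the layer is stably stratified.

8.08 min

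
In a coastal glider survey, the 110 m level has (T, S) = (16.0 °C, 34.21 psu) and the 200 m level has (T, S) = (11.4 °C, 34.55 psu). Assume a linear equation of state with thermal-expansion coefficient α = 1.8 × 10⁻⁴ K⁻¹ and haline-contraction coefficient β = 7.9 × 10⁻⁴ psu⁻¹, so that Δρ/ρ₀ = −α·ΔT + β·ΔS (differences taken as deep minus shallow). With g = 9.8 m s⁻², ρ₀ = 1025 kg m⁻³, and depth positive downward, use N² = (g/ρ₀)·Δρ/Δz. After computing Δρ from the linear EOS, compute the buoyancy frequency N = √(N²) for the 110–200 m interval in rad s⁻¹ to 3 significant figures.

ΔT = -4.6 K, ΔS = +0.34 psu (deep − shallow).
Δρ/ρ₀ = −αΔT + βΔS = 8.28 × 10⁻⁴ + 2.686 × 10⁻⁴ = 1.0966 × 10⁻³, so Δρ ≈ 1.124 kg m⁻³.
N² = (g/ρ₀)·Δρ/Δz = g·(Δρ/ρ₀)/Δz = 9.8 × 1.0966 × 10⁻³ / 90 = 1.1941 × 10⁻⁴ s⁻².
N = √(1.1941 × 10⁻⁴) = 0.010927 rad s⁻¹ ≈ 0.0109 rad s⁻¹.

0.0109 rad s⁻¹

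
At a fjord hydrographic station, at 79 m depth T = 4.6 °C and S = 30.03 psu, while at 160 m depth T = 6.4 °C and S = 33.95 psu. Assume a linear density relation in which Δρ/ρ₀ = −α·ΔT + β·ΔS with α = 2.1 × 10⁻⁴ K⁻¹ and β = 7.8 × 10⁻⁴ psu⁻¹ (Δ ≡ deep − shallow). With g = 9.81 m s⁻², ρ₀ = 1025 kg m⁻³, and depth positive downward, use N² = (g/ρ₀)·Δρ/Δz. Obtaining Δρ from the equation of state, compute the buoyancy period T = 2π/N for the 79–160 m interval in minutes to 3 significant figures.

ΔT = +1.8 K, ΔS = +3.92 psu (deep − shallow).
Δρ/ρ₀ = −αΔT + βΔS = -3.78 × 10⁻⁴ + 3.0576 × 10⁻³ = 2.6796 × 10⁻³, so Δρ ≈ 2.747 kg m⁻³.
N² = (g/ρ₀)·Δρ/Δz = g·(Δρ/ρ₀)/Δz = 9.81 × 2.6796 × 10⁻³ / 81 = 3.2453 × 10⁻⁴ s⁻².
N = √(3.2453 × 10⁻⁴) = 0.018015 rad s⁻¹ → T = 2π/N = 348.78 s = 5.8130 min ≈ 5.81 min.

5.81 min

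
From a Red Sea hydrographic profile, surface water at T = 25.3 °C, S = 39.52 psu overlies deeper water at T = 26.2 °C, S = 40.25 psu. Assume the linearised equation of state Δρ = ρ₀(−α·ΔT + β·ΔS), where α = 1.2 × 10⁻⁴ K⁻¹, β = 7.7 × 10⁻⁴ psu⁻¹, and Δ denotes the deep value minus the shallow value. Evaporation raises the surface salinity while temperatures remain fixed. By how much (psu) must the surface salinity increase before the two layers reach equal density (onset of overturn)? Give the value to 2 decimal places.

0.59 psu

Neutral buoyancy requires −α(T_deep − T_surf) + β(S_deep − S_surf′) = 0.
S_surf′ = S_deep − (α/β)·ΔT = 40.25 − (1.2 × 10⁻⁴/7.7 × 10⁻⁴)·(+0.9) = 40.1097 psu.
Increase required: 40.1097 − 39.52 = 0.5897 psu.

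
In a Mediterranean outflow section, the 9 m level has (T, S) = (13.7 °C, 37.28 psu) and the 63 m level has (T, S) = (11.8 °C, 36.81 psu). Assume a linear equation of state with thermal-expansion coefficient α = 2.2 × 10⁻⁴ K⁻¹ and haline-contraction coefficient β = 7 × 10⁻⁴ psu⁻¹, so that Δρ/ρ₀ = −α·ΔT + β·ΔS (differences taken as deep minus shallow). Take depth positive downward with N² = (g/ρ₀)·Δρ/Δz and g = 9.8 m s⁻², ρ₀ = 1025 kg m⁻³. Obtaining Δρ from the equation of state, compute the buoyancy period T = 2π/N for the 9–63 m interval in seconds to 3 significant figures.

ΔT = -1.9 K, ΔS = -0.47 psu (deep − shallow).
Δρ/ρ₀ = −αΔT + βΔS = 4.18 × 10⁻⁴ − 3.29 × 10⁻⁴ = 8.90 × 10⁻⁵, so Δρ ≈ 0.09123 kg m⁻³.
N² = (g/ρ₀)·Δρ/Δz = g·(Δρ/ρ₀)/Δz = 9.8 × 8.90 × 10⁻⁵ / 54 = 1.6152 × 10⁻⁵ s⁻².
N = √(1.6152 × 10⁻⁵) = 4.0190 × 10⁻³ rad s⁻¹ → T = 2π/N = 1.5634 × 10³ s ≈ 1.56 × 10³ s.

1.56 × 10³ s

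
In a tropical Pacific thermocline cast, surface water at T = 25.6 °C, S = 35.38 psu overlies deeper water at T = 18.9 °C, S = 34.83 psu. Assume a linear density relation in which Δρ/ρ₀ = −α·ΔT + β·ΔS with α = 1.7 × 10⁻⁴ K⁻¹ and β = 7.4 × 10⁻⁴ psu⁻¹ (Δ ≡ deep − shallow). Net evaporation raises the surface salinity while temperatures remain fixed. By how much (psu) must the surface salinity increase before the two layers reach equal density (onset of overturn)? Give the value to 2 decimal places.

0.99 psu

Neutral buoyancy requires −α(T_deep − T_surf) + β(S_deep − S_surf′) = 0.
S_surf′ = S_deep − (α/β)·ΔT = 34.83 − (1.7 × 10⁻⁴/7.4 × 10⁻⁴)·(-6.7) = 36.3692 psu.
Increase required: 36.3692 − 35.38 = 0.9892 psu.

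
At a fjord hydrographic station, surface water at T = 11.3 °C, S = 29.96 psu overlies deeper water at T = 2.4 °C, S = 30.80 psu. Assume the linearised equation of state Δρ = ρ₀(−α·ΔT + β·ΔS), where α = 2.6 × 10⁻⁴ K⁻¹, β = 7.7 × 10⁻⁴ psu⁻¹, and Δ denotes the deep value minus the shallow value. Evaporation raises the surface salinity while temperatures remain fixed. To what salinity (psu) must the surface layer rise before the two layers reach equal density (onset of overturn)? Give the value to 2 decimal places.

33.81 psu

Neutral buoyancy requires −α(T_deep − T_surf) + β(S_deep − S_surf′) = 0.
S_surf′ = S_deep − (α/β)·ΔT = 30.80 − (2.6 × 10⁻⁴/7.7 × 10⁻⁴)·(-8.9) = 33.8052 psu.
Increase required: 33.8052 − 29.96 = 3.8452 psu.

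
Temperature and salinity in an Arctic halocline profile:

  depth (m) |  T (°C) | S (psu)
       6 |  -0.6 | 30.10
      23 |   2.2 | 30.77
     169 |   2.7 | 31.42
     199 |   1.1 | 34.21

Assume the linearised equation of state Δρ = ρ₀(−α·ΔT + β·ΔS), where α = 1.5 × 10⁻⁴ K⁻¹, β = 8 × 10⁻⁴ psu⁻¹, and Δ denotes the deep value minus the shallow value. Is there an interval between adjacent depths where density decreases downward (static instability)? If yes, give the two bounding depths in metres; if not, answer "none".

Evaluate Δρ/ρ₀ = −αΔT + βΔS across each adjacent pair:
  6–23 m: −αΔT+βΔS = −(1.5 × 10⁻⁴)(+2.8)+(8 × 10⁻⁴)(+0.67) = 1.2 × 10⁻⁴ → stable
  23–169 m: −αΔT+βΔS = −(1.5 × 10⁻⁴)(+0.5)+(8 × 10⁻⁴)(+0.65) = 4.5 × 10⁻⁴ → stable
  169–199 m: −αΔT+βΔS = −(1.5 × 10⁻⁴)(-1.6)+(8 × 10⁻⁴)(+2.79) = 2.5 × 10⁻³ → stable
Every interval has Δρ > 0: the column is stably stratified throughout.

none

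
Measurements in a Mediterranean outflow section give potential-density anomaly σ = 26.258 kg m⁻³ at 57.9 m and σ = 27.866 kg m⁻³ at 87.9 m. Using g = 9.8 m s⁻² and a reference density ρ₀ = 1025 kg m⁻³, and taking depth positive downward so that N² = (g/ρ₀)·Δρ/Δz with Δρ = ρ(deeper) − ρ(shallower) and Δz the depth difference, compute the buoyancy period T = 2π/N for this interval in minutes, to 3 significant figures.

Δρ = 1027.866 − 1026.258 = 1.608 kg m⁻³ over Δz = 87.9 − 57.9 = 30 m.
N² = (9.8/1025) × (1.608/30) = 5.1247 × 10⁻⁴ s⁻².
N = √(5.1247 × 10⁻⁴) = 0.022638 rad s⁻¹, so T = 2π/N = 277.55 s = 4.6258 min ≈ 4.63 min.
N² > 0, so the interval is statically stable.

4.63 min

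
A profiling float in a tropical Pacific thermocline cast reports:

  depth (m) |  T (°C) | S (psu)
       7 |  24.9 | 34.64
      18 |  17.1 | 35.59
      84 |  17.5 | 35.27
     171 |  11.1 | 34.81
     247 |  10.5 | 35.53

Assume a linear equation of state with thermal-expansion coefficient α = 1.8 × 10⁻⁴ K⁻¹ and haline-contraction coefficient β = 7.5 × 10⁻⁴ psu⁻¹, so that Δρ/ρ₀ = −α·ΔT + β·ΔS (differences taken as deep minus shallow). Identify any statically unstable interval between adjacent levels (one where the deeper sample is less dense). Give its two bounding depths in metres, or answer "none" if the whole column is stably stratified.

18–84 m

Evaluate Δρ/ρ₀ = −αΔT + βΔS across each adjacent pair:
  7–18 m: −αΔT+βΔS = −(1.8 × 10⁻⁴)(-7.8)+(7.5 × 10⁻⁴)(+0.95) = 2.1 × 10⁻³ → stable
  18–84 m: −αΔT+βΔS = −(1.8 × 10⁻⁴)(+0.4)+(7.5 × 10⁻⁴)(-0.32) = -3.1 × 10⁻⁴ → UNSTABLE
  84–171 m: −αΔT+βΔS = −(1.8 × 10⁻⁴)(-6.4)+(7.5 × 10⁻⁴)(-0.46) = 8.1 × 10⁻⁴ → stable
  171–247 m: −αΔT+βΔS = −(1.8 × 10⁻⁴)(-0.6)+(7.5 × 10⁻⁴)(+0.72) = 6.5 × 10⁻⁴ → stable
The 18–84 m interval has Δρ < 0: lighter water underlies denser water.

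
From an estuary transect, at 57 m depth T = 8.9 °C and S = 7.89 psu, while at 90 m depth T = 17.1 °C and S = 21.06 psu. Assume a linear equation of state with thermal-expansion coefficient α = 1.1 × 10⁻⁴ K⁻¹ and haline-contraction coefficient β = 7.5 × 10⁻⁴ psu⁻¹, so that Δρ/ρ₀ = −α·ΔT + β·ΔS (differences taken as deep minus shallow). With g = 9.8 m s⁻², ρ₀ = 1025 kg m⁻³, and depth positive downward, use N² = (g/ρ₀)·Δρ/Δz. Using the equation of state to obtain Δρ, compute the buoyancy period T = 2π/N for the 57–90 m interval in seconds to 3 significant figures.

ΔT = +8.2 K, ΔS = +13.17 psu (deep − shallow).
Δρ/ρ₀ = −αΔT + βΔS = -9.02 × 10⁻⁴ + 9.8775 × 10⁻³ = 8.9755 × 10⁻³, so Δρ ≈ 9.200 kg m⁻³.
N² = (g/ρ₀)·Δρ/Δz = g·(Δρ/ρ₀)/Δz = 9.8 × 8.9755 × 10⁻³ / 33 = 2.6655 × 10⁻³ s⁻².
N = √(2.6655 × 10⁻³) = 0.051628 rad s⁻¹ → T = 2π/N = 121.70 s ≈ 122 s.

122 s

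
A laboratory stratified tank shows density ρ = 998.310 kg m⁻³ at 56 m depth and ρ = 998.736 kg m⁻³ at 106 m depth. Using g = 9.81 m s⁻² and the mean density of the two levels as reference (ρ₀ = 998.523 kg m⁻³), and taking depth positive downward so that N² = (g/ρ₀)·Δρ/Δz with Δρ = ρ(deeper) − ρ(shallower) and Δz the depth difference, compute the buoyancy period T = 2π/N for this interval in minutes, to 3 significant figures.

Δρ = 998.736 − 998.310 = 0.426 kg m⁻³ over Δz = 106 − 56 = 50 m.
N² = (9.81/998.523) × (0.426/50) = 8.3705 × 10⁻⁵ s⁻².
N = √(8.3705 × 10⁻⁵) = 9.1490 × 10⁻³ rad s⁻¹, so T = 2π/N = 686.76 s = 11.446 min ≈ 11.4 min.
N² > 0, so the interval is statically stable.

11.4 min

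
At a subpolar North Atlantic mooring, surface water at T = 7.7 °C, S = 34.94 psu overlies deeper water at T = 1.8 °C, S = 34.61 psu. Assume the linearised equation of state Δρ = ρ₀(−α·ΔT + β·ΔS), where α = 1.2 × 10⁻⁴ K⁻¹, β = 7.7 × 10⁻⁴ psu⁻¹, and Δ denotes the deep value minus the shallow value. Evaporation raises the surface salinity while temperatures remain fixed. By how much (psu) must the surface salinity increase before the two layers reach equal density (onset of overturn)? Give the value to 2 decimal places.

Neutral buoyancy requires −α(T_deep − T_surf) + β(S_deep − S_surf′) = 0.
S_surf′ = S_deep − (α/β)·ΔT = 34.61 − (1.2 × 10⁻⁴/7.7 × 10⁻⁴)·(-5.9) = 35.5295 psu.
Increase required: 35.5295 − 34.94 = 0.5895 psu.

0.59 psu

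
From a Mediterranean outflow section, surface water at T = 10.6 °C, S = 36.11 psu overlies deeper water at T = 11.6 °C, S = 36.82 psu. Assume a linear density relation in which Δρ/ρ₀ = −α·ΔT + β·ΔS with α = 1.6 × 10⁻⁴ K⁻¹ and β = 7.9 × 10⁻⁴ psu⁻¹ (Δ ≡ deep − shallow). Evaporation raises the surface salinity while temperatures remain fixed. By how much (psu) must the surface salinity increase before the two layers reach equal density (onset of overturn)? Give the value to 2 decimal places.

0.51 psu

Neutral buoyancy requires −α(T_deep − T_surf) + β(S_deep − S_surf′) = 0.
S_surf′ = S_deep − (α/β)·ΔT = 36.82 − (1.6 × 10⁻⁴/7.9 × 10⁻⁴)·(+1.0) = 36.6175 psu.
Increase required: 36.6175 − 36.11 = 0.5075 psu.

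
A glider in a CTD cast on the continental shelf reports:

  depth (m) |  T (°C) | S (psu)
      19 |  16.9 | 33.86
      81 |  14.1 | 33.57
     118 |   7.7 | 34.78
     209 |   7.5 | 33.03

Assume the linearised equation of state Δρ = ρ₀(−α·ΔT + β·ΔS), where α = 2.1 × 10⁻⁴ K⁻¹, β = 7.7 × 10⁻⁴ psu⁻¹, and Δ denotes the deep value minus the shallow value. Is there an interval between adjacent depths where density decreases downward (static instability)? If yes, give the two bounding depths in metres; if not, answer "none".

118–209 m

Evaluate Δρ/ρ₀ = −αΔT + βΔS across each adjacent pair:
  19–81 m: −αΔT+βΔS = −(2.1 × 10⁻⁴)(-2.8)+(7.7 × 10⁻⁴)(-0.29) = 3.6 × 10⁻⁴ → stable
  81–118 m: −αΔT+βΔS = −(2.1 × 10⁻⁴)(-6.4)+(7.7 × 10⁻⁴)(+1.21) = 2.3 × 10⁻³ → stable
  118–209 m: −αΔT+βΔS = −(2.1 × 10⁻⁴)(-0.2)+(7.7 × 10⁻⁴)(-1.75) = -1.3 × 10⁻³ → UNSTABLE
The 118–209 m interval has Δρ < 0: lighter water underlies denser water.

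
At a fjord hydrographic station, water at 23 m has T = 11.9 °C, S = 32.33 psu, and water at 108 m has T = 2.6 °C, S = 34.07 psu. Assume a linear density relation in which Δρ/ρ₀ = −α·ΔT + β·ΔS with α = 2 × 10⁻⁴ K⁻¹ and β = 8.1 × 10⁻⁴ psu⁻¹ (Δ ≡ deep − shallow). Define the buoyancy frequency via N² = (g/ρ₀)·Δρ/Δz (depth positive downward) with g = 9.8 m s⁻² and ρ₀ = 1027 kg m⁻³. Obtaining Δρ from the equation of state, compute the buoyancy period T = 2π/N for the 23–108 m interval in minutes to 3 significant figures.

ΔT = -9.3 K, ΔS = +1.74 psu (deep − shallow).
Δρ/ρ₀ = −αΔT + βΔS = 1.86 × 10⁻³ + 1.4094 × 10⁻³ = 3.2694 × 10⁻³, so Δρ ≈ 3.358 kg m⁻³.
N² = (g/ρ₀)·Δρ/Δz = g·(Δρ/ρ₀)/Δz = 9.8 × 3.2694 × 10⁻³ / 85 = 3.7694 × 10⁻⁴ s⁻².
N = √(3.7694 × 10⁻⁴) = 0.019415 rad s⁻¹ → T = 2π/N = 323.63 s = 5.3938 min ≈ 5.39 min.

5.39 min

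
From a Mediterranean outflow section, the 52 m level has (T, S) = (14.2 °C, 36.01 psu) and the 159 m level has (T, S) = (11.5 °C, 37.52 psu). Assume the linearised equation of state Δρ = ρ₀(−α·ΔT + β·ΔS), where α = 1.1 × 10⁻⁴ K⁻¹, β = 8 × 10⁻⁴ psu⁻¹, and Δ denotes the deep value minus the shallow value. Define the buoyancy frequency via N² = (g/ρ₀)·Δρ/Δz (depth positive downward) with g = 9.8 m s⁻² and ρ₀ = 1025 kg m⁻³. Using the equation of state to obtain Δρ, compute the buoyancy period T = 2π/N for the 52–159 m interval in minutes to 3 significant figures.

ΔT = -2.7 K, ΔS = +1.51 psu (deep − shallow).
Δρ/ρ₀ = −αΔT + βΔS = 2.97 × 10⁻⁴ + 1.208 × 10⁻³ = 1.505 × 10⁻³, so Δρ ≈ 1.543 kg m⁻³.
N² = (g/ρ₀)·Δρ/Δz = g·(Δρ/ρ₀)/Δz = 9.8 × 1.505 × 10⁻³ / 107 = 1.3784 × 10⁻⁴ s⁻².
N = √(1.3784 × 10⁻⁴) = 0.011741 rad s⁻¹ → T = 2π/N = 535.15 s = 8.9192 min ≈ 8.92 min.

8.92 min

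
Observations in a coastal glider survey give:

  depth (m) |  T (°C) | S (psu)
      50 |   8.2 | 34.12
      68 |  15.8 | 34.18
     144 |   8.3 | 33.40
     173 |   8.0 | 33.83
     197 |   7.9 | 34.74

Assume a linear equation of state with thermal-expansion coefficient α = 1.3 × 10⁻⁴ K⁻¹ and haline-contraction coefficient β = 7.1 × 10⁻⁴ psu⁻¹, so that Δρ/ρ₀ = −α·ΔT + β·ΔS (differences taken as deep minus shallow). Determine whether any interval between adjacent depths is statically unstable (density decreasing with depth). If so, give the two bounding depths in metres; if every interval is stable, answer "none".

50–68 m

Evaluate Δρ/ρ₀ = −αΔT + βΔS across each adjacent pair:
  50–68 m: −αΔT+βΔS = −(1.3 × 10⁻⁴)(+7.6)+(7.1 × 10⁻⁴)(+0.06) = -9.5 × 10⁻⁴ → UNSTABLE
  68–144 m: −αΔT+βΔS = −(1.3 × 10⁻⁴)(-7.5)+(7.1 × 10⁻⁴)(-0.78) = 4.2 × 10⁻⁴ → stable
  144–173 m: −αΔT+βΔS = −(1.3 × 10⁻⁴)(-0.3)+(7.1 × 10⁻⁴)(+0.43) = 3.4 × 10⁻⁴ → stable
  173–197 m: −αΔT+βΔS = −(1.3 × 10⁻⁴)(-0.1)+(7.1 × 10⁻⁴)(+0.91) = 6.6 × 10⁻⁴ → stable
The 50–68 m interval has Δρ < 0: lighter water underlies denser water.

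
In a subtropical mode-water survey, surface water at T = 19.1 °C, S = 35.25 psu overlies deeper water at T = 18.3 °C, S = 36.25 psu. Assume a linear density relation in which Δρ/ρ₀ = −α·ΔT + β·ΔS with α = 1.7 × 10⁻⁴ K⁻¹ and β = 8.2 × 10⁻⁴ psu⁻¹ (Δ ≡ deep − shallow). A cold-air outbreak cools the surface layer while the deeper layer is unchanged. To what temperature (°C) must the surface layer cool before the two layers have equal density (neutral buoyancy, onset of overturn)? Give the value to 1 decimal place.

13.5 °C

Neutral buoyancy requires Δρ = 0, i.e. −α(T_deep − T_surf′) + β(S_deep − S_surf) = 0.
T_surf′ = T_deep − (β/α)·ΔS = 18.3 − (8.2 × 10⁻⁴/1.7 × 10⁻⁴)·(+1.00) = 13.476 °C.
Cooling required: 19.1 − (13.476) = 5.624 °C.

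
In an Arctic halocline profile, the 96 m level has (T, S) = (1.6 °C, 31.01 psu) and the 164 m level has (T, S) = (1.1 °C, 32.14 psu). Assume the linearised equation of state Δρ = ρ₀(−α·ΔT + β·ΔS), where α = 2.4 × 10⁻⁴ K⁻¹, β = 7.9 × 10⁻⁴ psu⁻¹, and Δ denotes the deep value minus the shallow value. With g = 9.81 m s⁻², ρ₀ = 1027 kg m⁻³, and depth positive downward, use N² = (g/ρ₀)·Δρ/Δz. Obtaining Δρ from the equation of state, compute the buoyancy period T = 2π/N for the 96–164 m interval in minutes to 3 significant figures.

8.66 min

ΔT = -0.5 K, ΔS = +1.13 psu (deep − shallow).
Δρ/ρ₀ = −αΔT + βΔS = 1.20 × 10⁻⁴ + 8.927 × 10⁻⁴ = 1.0127 × 10⁻³, so Δρ ≈ 1.040 kg m⁻³.
N² = (g/ρ₀)·Δρ/Δz = g·(Δρ/ρ₀)/Δz = 9.81 × 1.0127 × 10⁻³ / 68 = 1.4610 × 10⁻⁴ s⁻².
N = √(1.4610 × 10⁻⁴) = 0.012087 rad s⁻¹ → T = 2π/N = 519.83 s = 8.6638 min ≈ 8.66 min.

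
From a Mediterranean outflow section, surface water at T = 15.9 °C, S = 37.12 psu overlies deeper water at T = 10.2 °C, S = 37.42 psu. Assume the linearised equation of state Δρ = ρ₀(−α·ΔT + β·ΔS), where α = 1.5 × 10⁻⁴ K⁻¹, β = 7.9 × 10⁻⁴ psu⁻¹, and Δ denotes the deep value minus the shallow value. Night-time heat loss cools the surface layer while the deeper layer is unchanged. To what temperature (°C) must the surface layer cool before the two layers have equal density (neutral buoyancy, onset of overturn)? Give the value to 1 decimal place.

Neutral buoyancy requires Δρ = 0, i.e. −α(T_deep − T_surf′) + β(S_deep − S_surf) = 0.
T_surf′ = T_deep − (β/α)·ΔS = 10.2 − (7.9 × 10⁻⁴/1.5 × 10⁻⁴)·(+0.30) = 8.620 °C.
Cooling required: 15.9 − (8.620) = 7.280 °C.

8.6 °C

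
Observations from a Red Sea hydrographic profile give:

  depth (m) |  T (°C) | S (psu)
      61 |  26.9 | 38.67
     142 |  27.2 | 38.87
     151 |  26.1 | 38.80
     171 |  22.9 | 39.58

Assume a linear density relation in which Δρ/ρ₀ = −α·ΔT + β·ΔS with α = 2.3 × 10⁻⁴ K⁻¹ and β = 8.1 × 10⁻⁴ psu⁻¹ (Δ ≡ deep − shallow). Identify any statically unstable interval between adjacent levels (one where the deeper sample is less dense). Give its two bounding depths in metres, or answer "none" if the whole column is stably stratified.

Evaluate Δρ/ρ₀ = −αΔT + βΔS across each adjacent pair:
  61–142 m: −αΔT+βΔS = −(2.3 × 10⁻⁴)(+0.3)+(8.1 × 10⁻⁴)(+0.20) = 9.3 × 10⁻⁵ → stable
  142–151 m: −αΔT+βΔS = −(2.3 × 10⁻⁴)(-1.1)+(8.1 × 10⁻⁴)(-0.07) = 2.0 × 10⁻⁴ → stable
  151–171 m: −αΔT+βΔS = −(2.3 × 10⁻⁴)(-3.2)+(8.1 × 10⁻⁴)(+0.78) = 1.4 × 10⁻³ → stable
Every interval has Δρ > 0: the column is stably stratified throughout.

none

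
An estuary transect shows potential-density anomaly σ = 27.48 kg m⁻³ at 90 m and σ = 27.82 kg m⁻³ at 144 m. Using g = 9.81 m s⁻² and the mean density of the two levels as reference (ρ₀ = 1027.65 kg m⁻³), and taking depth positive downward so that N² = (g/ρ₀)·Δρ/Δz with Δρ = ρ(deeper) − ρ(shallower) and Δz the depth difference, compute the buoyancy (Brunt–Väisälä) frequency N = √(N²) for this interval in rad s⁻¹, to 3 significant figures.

Δρ = 1027.82 − 1027.48 = 0.34 kg m⁻³ over Δz = 144 − 90 = 54 m.
N² = (9.81/1027.65) × (0.34/54) = 6.0105 × 10⁻⁵ s⁻².
N = √(6.0105 × 10⁻⁵) = 7.7527 × 10⁻³ rad s⁻¹ ≈ 7.75 × 10⁻³ rad s⁻¹.

7.75 × 10⁻³ rad s⁻¹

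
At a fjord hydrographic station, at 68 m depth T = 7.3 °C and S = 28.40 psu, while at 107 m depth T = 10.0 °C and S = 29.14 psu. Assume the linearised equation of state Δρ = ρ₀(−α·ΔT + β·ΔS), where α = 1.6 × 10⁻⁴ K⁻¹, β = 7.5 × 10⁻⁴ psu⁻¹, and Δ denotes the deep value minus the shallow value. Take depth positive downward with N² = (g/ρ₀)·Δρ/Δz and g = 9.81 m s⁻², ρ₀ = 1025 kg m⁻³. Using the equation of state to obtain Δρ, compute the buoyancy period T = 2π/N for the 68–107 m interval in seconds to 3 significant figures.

ΔT = +2.7 K, ΔS = +0.74 psu (deep − shallow).
Δρ/ρ₀ = −αΔT + βΔS = -4.32 × 10⁻⁴ + 5.55 × 10⁻⁴ = 1.23 × 10⁻⁴, so Δρ ≈ 0.1261 kg m⁻³.
N² = (g/ρ₀)·Δρ/Δz = g·(Δρ/ρ₀)/Δz = 9.81 × 1.23 × 10⁻⁴ / 39 = 3.0939 × 10⁻⁵ s⁻².
N = √(3.0939 × 10⁻⁵) = 5.5623 × 10⁻³ rad s⁻¹ → T = 2π/N = 1.1296 × 10³ s ≈ 1.13 × 10³ s.

1.13 × 10³ s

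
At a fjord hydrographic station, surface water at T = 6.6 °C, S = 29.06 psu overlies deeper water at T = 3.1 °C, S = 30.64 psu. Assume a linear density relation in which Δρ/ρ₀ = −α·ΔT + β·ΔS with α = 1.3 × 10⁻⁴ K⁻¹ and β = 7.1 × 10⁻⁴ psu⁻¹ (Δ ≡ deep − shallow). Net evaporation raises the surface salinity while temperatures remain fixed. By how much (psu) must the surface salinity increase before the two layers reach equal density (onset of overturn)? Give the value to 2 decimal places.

Neutral buoyancy requires −α(T_deep − T_surf) + β(S_deep − S_surf′) = 0.
S_surf′ = S_deep − (α/β)·ΔT = 30.64 − (1.3 × 10⁻⁴/7.1 × 10⁻⁴)·(-3.5) = 31.2808 psu.
Increase required: 31.2808 − 29.06 = 2.2208 psu.

2.22 psu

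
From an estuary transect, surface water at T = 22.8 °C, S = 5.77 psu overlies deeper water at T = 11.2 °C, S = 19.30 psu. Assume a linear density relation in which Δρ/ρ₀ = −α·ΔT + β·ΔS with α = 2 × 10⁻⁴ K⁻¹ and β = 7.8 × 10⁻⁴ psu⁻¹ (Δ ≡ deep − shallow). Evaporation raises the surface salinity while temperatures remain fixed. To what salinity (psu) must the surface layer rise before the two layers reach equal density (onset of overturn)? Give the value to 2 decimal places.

Neutral buoyancy requires −α(T_deep − T_surf) + β(S_deep − S_surf′) = 0.
S_surf′ = S_deep − (α/β)·ΔT = 19.30 − (2 × 10⁻⁴/7.8 × 10⁻⁴)·(-11.6) = 22.2744 psu.
Increase required: 22.2744 − 5.77 = 16.5044 psu.

22.27 psu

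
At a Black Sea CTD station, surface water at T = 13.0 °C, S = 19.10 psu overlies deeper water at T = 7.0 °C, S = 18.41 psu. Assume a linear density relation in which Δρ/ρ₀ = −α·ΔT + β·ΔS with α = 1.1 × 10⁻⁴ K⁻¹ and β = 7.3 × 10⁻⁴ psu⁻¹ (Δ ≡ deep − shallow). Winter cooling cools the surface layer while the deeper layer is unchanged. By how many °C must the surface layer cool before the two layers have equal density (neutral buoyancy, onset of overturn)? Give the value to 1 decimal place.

1.4 °C

Neutral buoyancy requires Δρ = 0, i.e. −α(T_deep − T_surf′) + β(S_deep − S_surf) = 0.
T_surf′ = T_deep − (β/α)·ΔS = 7.0 − (7.3 × 10⁻⁴/1.1 × 10⁻⁴)·(-0.69) = 11.579 °C.
Cooling required: 13.0 − (11.579) = 1.421 °C.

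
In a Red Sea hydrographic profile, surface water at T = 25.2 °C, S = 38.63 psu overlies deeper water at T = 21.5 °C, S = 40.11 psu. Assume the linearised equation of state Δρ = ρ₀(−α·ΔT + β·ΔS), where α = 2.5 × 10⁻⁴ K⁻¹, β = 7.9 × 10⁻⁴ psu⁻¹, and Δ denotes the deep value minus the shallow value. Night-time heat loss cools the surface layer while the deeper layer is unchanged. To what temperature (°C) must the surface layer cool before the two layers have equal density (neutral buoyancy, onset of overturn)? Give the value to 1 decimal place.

16.8 °C

Neutral buoyancy requires Δρ = 0, i.e. −α(T_deep − T_surf′) + β(S_deep − S_surf) = 0.
T_surf′ = T_deep − (β/α)·ΔS = 21.5 − (7.9 × 10⁻⁴/2.5 × 10⁻⁴)·(+1.48) = 16.823 °C.
Cooling required: 25.2 − (16.823) = 8.377 °C.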